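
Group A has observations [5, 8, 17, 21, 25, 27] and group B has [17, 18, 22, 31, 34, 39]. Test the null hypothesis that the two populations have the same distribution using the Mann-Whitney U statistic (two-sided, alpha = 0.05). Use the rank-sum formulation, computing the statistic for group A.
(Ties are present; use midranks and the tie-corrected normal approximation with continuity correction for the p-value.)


Step 1: Combine and sort all 12 observations; assign midranks.
sorted (value, group): (5,X), (8,X), (17,X), (17,Y), (18,Y), (21,X), (22,Y), (25,X), (27,X), (31,Y), (34,Y), (39,Y)
ranks: 5->1, 8->2, 17->3.5, 17->3.5, 18->5, 21->6, 22->7, 25->8, 27->9, 31->10, 34->11, 39->12
Step 2: Rank sum for X: R1 = 1 + 2 + 3.5 + 6 + 8 + 9 = 29.5.
Step 3: U_X = R1 - n1(n1+1)/2 = 29.5 - 6*7/2 = 29.5 - 21 = 8.5.
       U_Y = n1*n2 - U_X = 36 - 8.5 = 27.5.
Step 4: Ties are present, so use the tie-corrected normal approximation (with continuity correction) for the p-value.
Step 5: p-value = 0.148829; compare to alpha = 0.05. fail to reject H0.

U_X = 8.5, p = 0.148829, fail to reject H0 at alpha = 0.05.


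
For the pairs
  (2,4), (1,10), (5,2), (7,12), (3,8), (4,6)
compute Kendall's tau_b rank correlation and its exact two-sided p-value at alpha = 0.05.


Step 1: Enumerate the 15 unordered pairs (i,j) with i<j and classify each by sign(x_j-x_i) * sign(y_j-y_i).
  (1,2):dx=-1,dy=+6->D; (1,3):dx=+3,dy=-2->D; (1,4):dx=+5,dy=+8->C; (1,5):dx=+1,dy=+4->C
  (1,6):dx=+2,dy=+2->C; (2,3):dx=+4,dy=-8->D; (2,4):dx=+6,dy=+2->C; (2,5):dx=+2,dy=-2->D
  (2,6):dx=+3,dy=-4->D; (3,4):dx=+2,dy=+10->C; (3,5):dx=-2,dy=+6->D; (3,6):dx=-1,dy=+4->D
  (4,5):dx=-4,dy=-4->C; (4,6):dx=-3,dy=-6->C; (5,6):dx=+1,dy=-2->D
Step 2: C = 7, D = 8, total pairs = 15.
Step 3: tau = (C - D)/(n(n-1)/2) = (7 - 8)/15 = -0.066667.
Step 4: Exact two-sided p-value (enumerate n! = 720 permutations of y under H0): p = 1.000000.
Step 5: alpha = 0.05. fail to reject H0.

tau_b = -0.0667 (C=7, D=8), p = 1.000000, fail to reject H0.


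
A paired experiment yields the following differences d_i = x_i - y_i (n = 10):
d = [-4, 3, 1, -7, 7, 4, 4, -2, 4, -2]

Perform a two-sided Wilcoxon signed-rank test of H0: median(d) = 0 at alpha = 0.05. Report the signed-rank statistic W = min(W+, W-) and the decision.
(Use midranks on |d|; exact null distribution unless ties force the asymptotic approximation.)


Step 1: Drop any zero differences (none here) and take |d_i|.
|d| = [4, 3, 1, 7, 7, 4, 4, 2, 4, 2]
Step 2: Midrank |d_i| (ties get averaged ranks).
ranks: |4|->6.5, |3|->4, |1|->1, |7|->9.5, |7|->9.5, |4|->6.5, |4|->6.5, |2|->2.5, |4|->6.5, |2|->2.5
Step 3: Attach original signs; sum ranks with positive sign and with negative sign.
W+ = 4 + 1 + 9.5 + 6.5 + 6.5 + 6.5 = 34
W- = 6.5 + 9.5 + 2.5 + 2.5 = 21
(Check: W+ + W- = 55 should equal n(n+1)/2 = 55.)
Step 4: Test statistic W = min(W+, W-) = 21.
Step 5: Ties in |d|, so use the tie-corrected normal approximation.
        E[W] = n(n+1)/4 = 10*11/4 = 27.5.
        Tie groups: |d|=2 (t=2), |d|=4 (t=4), |d|=7 (t=2); sum(t^3 - t) = 72.
        Var[W] = n(n+1)(2n+1)/24 - sum(t^3-t)/48 = 2310/24 - 72/48 = 94.75.
        z = (W - E[W]) / sqrt(Var[W]) = (21 - 27.5) / 9.7340 = -0.6678.
        Two-sided p = 2*Phi(z) = 0.504284.
Step 6: alpha = 0.05. fail to reject H0.

W+ = 34, W- = 21, W = min = 21, p = 0.504284, fail to reject H0.


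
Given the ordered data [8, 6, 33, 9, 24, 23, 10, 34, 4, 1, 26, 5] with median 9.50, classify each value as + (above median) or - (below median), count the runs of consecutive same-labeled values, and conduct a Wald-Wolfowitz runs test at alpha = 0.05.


Step 1: Compute median = 9.50; label A = above, B = below.
Labels in order: BBABAAAABBAB  (n_A = 6, n_B = 6)
Step 2: Count runs R = 7.
Step 3: Under H0 (random ordering), E[R] = 2*n_A*n_B/(n_A+n_B) + 1 = 2*6*6/12 + 1 = 7.0000.
        Var[R] = 2*n_A*n_B*(2*n_A*n_B - n_A - n_B) / ((n_A+n_B)^2 * (n_A+n_B-1)) = 4320/1584 = 2.7273.
        SD[R] = 1.6514.
Step 4: R = E[R], so z = 0 with no continuity correction.
Step 5: Two-sided p-value via normal approximation = 2*(1 - Phi(|z|)) = 1.000000.
Step 6: alpha = 0.05. fail to reject H0.

R = 7, z = 0.0000, p = 1.000000, fail to reject H0.


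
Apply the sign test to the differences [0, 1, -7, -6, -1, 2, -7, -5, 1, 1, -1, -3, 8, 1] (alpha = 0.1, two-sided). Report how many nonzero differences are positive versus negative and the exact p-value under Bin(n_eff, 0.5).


Step 1: Discard zero differences. Original n = 14; n_eff = number of nonzero differences = 13.
Nonzero differences (with sign): +1, -7, -6, -1, +2, -7, -5, +1, +1, -1, -3, +8, +1
Step 2: Count signs: positive = 6, negative = 7.
Step 3: Under H0: P(positive) = 0.5, so the number of positives S ~ Bin(13, 0.5).
Step 4: Two-sided exact p-value = sum of Bin(13,0.5) probabilities at or below the observed probability = 1.000000.
Step 5: alpha = 0.1. fail to reject H0.

n_eff = 13, pos = 6, neg = 7, p = 1.000000, fail to reject H0.


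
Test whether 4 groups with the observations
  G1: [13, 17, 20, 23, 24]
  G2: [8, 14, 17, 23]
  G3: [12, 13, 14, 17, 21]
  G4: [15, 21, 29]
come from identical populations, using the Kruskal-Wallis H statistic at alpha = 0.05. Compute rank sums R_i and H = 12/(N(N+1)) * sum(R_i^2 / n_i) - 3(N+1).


Step 1: Combine all N = 17 observations and assign midranks.
sorted (value, group, rank): (8,G2,1), (12,G3,2), (13,G1,3.5), (13,G3,3.5), (14,G2,5.5), (14,G3,5.5), (15,G4,7), (17,G1,9), (17,G2,9), (17,G3,9), (20,G1,11), (21,G3,12.5), (21,G4,12.5), (23,G1,14.5), (23,G2,14.5), (24,G1,16), (29,G4,17)
Step 2: Sum ranks within each group.
R_1 = 54 (n_1 = 5)
R_2 = 30 (n_2 = 4)
R_3 = 32.5 (n_3 = 5)
R_4 = 36.5 (n_4 = 3)
Step 3: H = 12/(N(N+1)) * sum(R_i^2/n_i) - 3(N+1)
     = 12/(17*18) * (54^2/5 + 30^2/4 + 32.5^2/5 + 36.5^2/3) - 3*18
     = 0.039216 * 1463.53 - 54
     = 3.393464.
Step 4: Ties present; correction factor C = 1 - 48/(17^3 - 17) = 0.990196. Corrected H = 3.393464 / 0.990196 = 3.427063.
Step 5: Under H0, H ~ chi^2(3); p-value = 0.330346.
Step 6: alpha = 0.05. fail to reject H0.

H = 3.4271, df = 3, p = 0.330346, fail to reject H0.


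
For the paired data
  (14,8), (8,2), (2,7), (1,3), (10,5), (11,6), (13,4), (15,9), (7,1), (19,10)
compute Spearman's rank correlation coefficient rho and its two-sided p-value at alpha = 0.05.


Step 1: Rank x and y separately (midranks; no ties here).
rank(x): 14->8, 8->4, 2->2, 1->1, 10->5, 11->6, 13->7, 15->9, 7->3, 19->10
rank(y): 8->8, 2->2, 7->7, 3->3, 5->5, 6->6, 4->4, 9->9, 1->1, 10->10
Step 2: d_i = R_x(i) - R_y(i); compute d_i^2.
  (8-8)^2=0, (4-2)^2=4, (2-7)^2=25, (1-3)^2=4, (5-5)^2=0, (6-6)^2=0, (7-4)^2=9, (9-9)^2=0, (3-1)^2=4, (10-10)^2=0
sum(d^2) = 46.
Step 3: rho = 1 - 6*46 / (10*(10^2 - 1)) = 1 - 276/990 = 0.721212.
Step 4: Under H0, t = rho * sqrt((n-2)/(1-rho^2)) = 2.9448 ~ t(8).
Step 5: Two-sided p-value from the t-distribution with 8 df = 0.018573.
Step 6: alpha = 0.05. reject H0.

rho = 0.7212, p = 0.018573, reject H0 at alpha = 0.05.


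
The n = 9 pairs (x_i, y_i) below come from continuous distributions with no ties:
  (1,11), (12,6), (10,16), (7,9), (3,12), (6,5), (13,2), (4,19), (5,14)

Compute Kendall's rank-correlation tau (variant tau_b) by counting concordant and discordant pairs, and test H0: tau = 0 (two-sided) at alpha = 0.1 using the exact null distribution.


Step 1: Enumerate the 36 unordered pairs (i,j) with i<j and classify each by sign(x_j-x_i) * sign(y_j-y_i).
  (1,2):dx=+11,dy=-5->D; (1,3):dx=+9,dy=+5->C; (1,4):dx=+6,dy=-2->D; (1,5):dx=+2,dy=+1->C
  (1,6):dx=+5,dy=-6->D; (1,7):dx=+12,dy=-9->D; (1,8):dx=+3,dy=+8->C; (1,9):dx=+4,dy=+3->C
  (2,3):dx=-2,dy=+10->D; (2,4):dx=-5,dy=+3->D; (2,5):dx=-9,dy=+6->D; (2,6):dx=-6,dy=-1->C
  (2,7):dx=+1,dy=-4->D; (2,8):dx=-8,dy=+13->D; (2,9):dx=-7,dy=+8->D; (3,4):dx=-3,dy=-7->C
  (3,5):dx=-7,dy=-4->C; (3,6):dx=-4,dy=-11->C; (3,7):dx=+3,dy=-14->D; (3,8):dx=-6,dy=+3->D
  (3,9):dx=-5,dy=-2->C; (4,5):dx=-4,dy=+3->D; (4,6):dx=-1,dy=-4->C; (4,7):dx=+6,dy=-7->D
  (4,8):dx=-3,dy=+10->D; (4,9):dx=-2,dy=+5->D; (5,6):dx=+3,dy=-7->D; (5,7):dx=+10,dy=-10->D
  (5,8):dx=+1,dy=+7->C; (5,9):dx=+2,dy=+2->C; (6,7):dx=+7,dy=-3->D; (6,8):dx=-2,dy=+14->D
  (6,9):dx=-1,dy=+9->D; (7,8):dx=-9,dy=+17->D; (7,9):dx=-8,dy=+12->D; (8,9):dx=+1,dy=-5->D
Step 2: C = 12, D = 24, total pairs = 36.
Step 3: tau = (C - D)/(n(n-1)/2) = (12 - 24)/36 = -0.333333.
Step 4: Exact two-sided p-value (enumerate n! = 362880 permutations of y under H0): p = 0.259518.
Step 5: alpha = 0.1. fail to reject H0.

tau_b = -0.3333 (C=12, D=24), p = 0.259518, fail to reject H0.


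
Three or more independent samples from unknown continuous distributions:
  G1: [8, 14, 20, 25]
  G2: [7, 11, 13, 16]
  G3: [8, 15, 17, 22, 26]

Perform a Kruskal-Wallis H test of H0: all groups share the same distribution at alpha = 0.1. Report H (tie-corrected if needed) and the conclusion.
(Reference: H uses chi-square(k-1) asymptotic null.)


Step 1: Combine all N = 13 observations and assign midranks.
sorted (value, group, rank): (7,G2,1), (8,G1,2.5), (8,G3,2.5), (11,G2,4), (13,G2,5), (14,G1,6), (15,G3,7), (16,G2,8), (17,G3,9), (20,G1,10), (22,G3,11), (25,G1,12), (26,G3,13)
Step 2: Sum ranks within each group.
R_1 = 30.5 (n_1 = 4)
R_2 = 18 (n_2 = 4)
R_3 = 42.5 (n_3 = 5)
Step 3: H = 12/(N(N+1)) * sum(R_i^2/n_i) - 3(N+1)
     = 12/(13*14) * (30.5^2/4 + 18^2/4 + 42.5^2/5) - 3*14
     = 0.065934 * 674.812 - 42
     = 2.493132.
Step 4: Ties present; correction factor C = 1 - 6/(13^3 - 13) = 0.997253. Corrected H = 2.493132 / 0.997253 = 2.500000.
Step 5: Under H0, H ~ chi^2(2); p-value = 0.286505.
Step 6: alpha = 0.1. fail to reject H0.

H = 2.5000, df = 2, p = 0.286505, fail to reject H0.


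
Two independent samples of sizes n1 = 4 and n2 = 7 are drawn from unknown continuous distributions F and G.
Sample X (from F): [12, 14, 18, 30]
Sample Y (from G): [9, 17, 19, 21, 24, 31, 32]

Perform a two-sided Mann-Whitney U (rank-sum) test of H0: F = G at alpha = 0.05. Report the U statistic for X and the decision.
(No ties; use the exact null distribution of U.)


Step 1: Combine and sort all 11 observations; assign midranks.
sorted (value, group): (9,Y), (12,X), (14,X), (17,Y), (18,X), (19,Y), (21,Y), (24,Y), (30,X), (31,Y), (32,Y)
ranks: 9->1, 12->2, 14->3, 17->4, 18->5, 19->6, 21->7, 24->8, 30->9, 31->10, 32->11
Step 2: Rank sum for X: R1 = 2 + 3 + 5 + 9 = 19.
Step 3: U_X = R1 - n1(n1+1)/2 = 19 - 4*5/2 = 19 - 10 = 9.
       U_Y = n1*n2 - U_X = 28 - 9 = 19.
Step 4: No ties, so the exact null distribution of U (based on enumerating the C(11,4) = 330 equally likely rank assignments) gives the two-sided p-value.
Step 5: p-value = 0.412121; compare to alpha = 0.05. fail to reject H0.

U_X = 9, p = 0.412121, fail to reject H0 at alpha = 0.05.


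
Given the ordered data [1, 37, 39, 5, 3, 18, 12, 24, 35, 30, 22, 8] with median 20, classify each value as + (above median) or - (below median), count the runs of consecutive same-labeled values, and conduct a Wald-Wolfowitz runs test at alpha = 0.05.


Step 1: Compute median = 20; label A = above, B = below.
Labels in order: BAABBBBAAAAB  (n_A = 6, n_B = 6)
Step 2: Count runs R = 5.
Step 3: Under H0 (random ordering), E[R] = 2*n_A*n_B/(n_A+n_B) + 1 = 2*6*6/12 + 1 = 7.0000.
        Var[R] = 2*n_A*n_B*(2*n_A*n_B - n_A - n_B) / ((n_A+n_B)^2 * (n_A+n_B-1)) = 4320/1584 = 2.7273.
        SD[R] = 1.6514.
Step 4: Continuity-corrected z = (R + 0.5 - E[R]) / SD[R] = (5 + 0.5 - 7.0000) / 1.6514 = -0.9083.
Step 5: Two-sided p-value via normal approximation = 2*(1 - Phi(|z|)) = 0.363722.
Step 6: alpha = 0.05. fail to reject H0.

R = 5, z = -0.9083, p = 0.363722, fail to reject H0.


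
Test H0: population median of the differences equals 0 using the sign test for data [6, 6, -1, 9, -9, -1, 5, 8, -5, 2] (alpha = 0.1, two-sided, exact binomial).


Step 1: Discard zero differences. Original n = 10; n_eff = number of nonzero differences = 10.
Nonzero differences (with sign): +6, +6, -1, +9, -9, -1, +5, +8, -5, +2
Step 2: Count signs: positive = 6, negative = 4.
Step 3: Under H0: P(positive) = 0.5, so the number of positives S ~ Bin(10, 0.5).
Step 4: Two-sided exact p-value = sum of Bin(10,0.5) probabilities at or below the observed probability = 0.753906.
Step 5: alpha = 0.1. fail to reject H0.

n_eff = 10, pos = 6, neg = 4, p = 0.753906, fail to reject H0.


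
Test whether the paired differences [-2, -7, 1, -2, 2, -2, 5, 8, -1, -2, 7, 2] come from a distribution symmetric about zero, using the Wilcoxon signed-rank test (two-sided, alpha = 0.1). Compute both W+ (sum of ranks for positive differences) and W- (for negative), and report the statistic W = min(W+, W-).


Step 1: Drop any zero differences (none here) and take |d_i|.
|d| = [2, 7, 1, 2, 2, 2, 5, 8, 1, 2, 7, 2]
Step 2: Midrank |d_i| (ties get averaged ranks).
ranks: |2|->5.5, |7|->10.5, |1|->1.5, |2|->5.5, |2|->5.5, |2|->5.5, |5|->9, |8|->12, |1|->1.5, |2|->5.5, |7|->10.5, |2|->5.5
Step 3: Attach original signs; sum ranks with positive sign and with negative sign.
W+ = 1.5 + 5.5 + 9 + 12 + 10.5 + 5.5 = 44
W- = 5.5 + 10.5 + 5.5 + 5.5 + 1.5 + 5.5 = 34
(Check: W+ + W- = 78 should equal n(n+1)/2 = 78.)
Step 4: Test statistic W = min(W+, W-) = 34.
Step 5: Ties in |d|, so use the tie-corrected normal approximation.
        E[W] = n(n+1)/4 = 12*13/4 = 39.
        Tie groups: |d|=1 (t=2), |d|=2 (t=6), |d|=7 (t=2); sum(t^3 - t) = 222.
        Var[W] = n(n+1)(2n+1)/24 - sum(t^3-t)/48 = 3900/24 - 222/48 = 157.875.
        z = (W - E[W]) / sqrt(Var[W]) = (34 - 39) / 12.5648 = -0.3979.
        Two-sided p = 2*Phi(z) = 0.690677.
Step 6: alpha = 0.1. fail to reject H0.

W+ = 44, W- = 34, W = min = 34, p = 0.690677, fail to reject H0.


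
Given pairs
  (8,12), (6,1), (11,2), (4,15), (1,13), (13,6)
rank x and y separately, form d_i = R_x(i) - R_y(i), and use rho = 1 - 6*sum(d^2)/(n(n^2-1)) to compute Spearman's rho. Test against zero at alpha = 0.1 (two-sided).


Step 1: Rank x and y separately (midranks; no ties here).
rank(x): 8->4, 6->3, 11->5, 4->2, 1->1, 13->6
rank(y): 12->4, 1->1, 2->2, 15->6, 13->5, 6->3
Step 2: d_i = R_x(i) - R_y(i); compute d_i^2.
  (4-4)^2=0, (3-1)^2=4, (5-2)^2=9, (2-6)^2=16, (1-5)^2=16, (6-3)^2=9
sum(d^2) = 54.
Step 3: rho = 1 - 6*54 / (6*(6^2 - 1)) = 1 - 324/210 = -0.542857.
Step 4: Under H0, t = rho * sqrt((n-2)/(1-rho^2)) = -1.2928 ~ t(4).
Step 5: Two-sided p-value from the t-distribution with 4 df = 0.265703.
Step 6: alpha = 0.1. fail to reject H0.

rho = -0.5429, p = 0.265703, fail to reject H0 at alpha = 0.1.


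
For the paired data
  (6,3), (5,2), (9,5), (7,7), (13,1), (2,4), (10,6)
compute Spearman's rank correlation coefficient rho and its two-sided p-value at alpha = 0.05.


Step 1: Rank x and y separately (midranks; no ties here).
rank(x): 6->3, 5->2, 9->5, 7->4, 13->7, 2->1, 10->6
rank(y): 3->3, 2->2, 5->5, 7->7, 1->1, 4->4, 6->6
Step 2: d_i = R_x(i) - R_y(i); compute d_i^2.
  (3-3)^2=0, (2-2)^2=0, (5-5)^2=0, (4-7)^2=9, (7-1)^2=36, (1-4)^2=9, (6-6)^2=0
sum(d^2) = 54.
Step 3: rho = 1 - 6*54 / (7*(7^2 - 1)) = 1 - 324/336 = 0.035714.
Step 4: Under H0, t = rho * sqrt((n-2)/(1-rho^2)) = 0.0799 ~ t(5).
Step 5: Two-sided p-value from the t-distribution with 5 df = 0.939408.
Step 6: alpha = 0.05. fail to reject H0.

rho = 0.0357, p = 0.939408, fail to reject H0 at alpha = 0.05.


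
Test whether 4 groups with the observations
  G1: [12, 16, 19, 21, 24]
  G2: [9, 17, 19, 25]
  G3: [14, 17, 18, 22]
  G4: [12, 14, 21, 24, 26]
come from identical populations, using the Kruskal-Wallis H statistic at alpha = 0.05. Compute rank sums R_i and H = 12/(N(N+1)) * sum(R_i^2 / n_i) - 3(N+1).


Step 1: Combine all N = 18 observations and assign midranks.
sorted (value, group, rank): (9,G2,1), (12,G1,2.5), (12,G4,2.5), (14,G3,4.5), (14,G4,4.5), (16,G1,6), (17,G2,7.5), (17,G3,7.5), (18,G3,9), (19,G1,10.5), (19,G2,10.5), (21,G1,12.5), (21,G4,12.5), (22,G3,14), (24,G1,15.5), (24,G4,15.5), (25,G2,17), (26,G4,18)
Step 2: Sum ranks within each group.
R_1 = 47 (n_1 = 5)
R_2 = 36 (n_2 = 4)
R_3 = 35 (n_3 = 4)
R_4 = 53 (n_4 = 5)
Step 3: H = 12/(N(N+1)) * sum(R_i^2/n_i) - 3(N+1)
     = 12/(18*19) * (47^2/5 + 36^2/4 + 35^2/4 + 53^2/5) - 3*19
     = 0.035088 * 1633.85 - 57
     = 0.328070.
Step 4: Ties present; correction factor C = 1 - 36/(18^3 - 18) = 0.993808. Corrected H = 0.328070 / 0.993808 = 0.330114.
Step 5: Under H0, H ~ chi^2(3); p-value = 0.954269.
Step 6: alpha = 0.05. fail to reject H0.

H = 0.3301, df = 3, p = 0.954269, fail to reject H0.


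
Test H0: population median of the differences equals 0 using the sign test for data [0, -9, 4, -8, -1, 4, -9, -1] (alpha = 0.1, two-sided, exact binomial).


Step 1: Discard zero differences. Original n = 8; n_eff = number of nonzero differences = 7.
Nonzero differences (with sign): -9, +4, -8, -1, +4, -9, -1
Step 2: Count signs: positive = 2, negative = 5.
Step 3: Under H0: P(positive) = 0.5, so the number of positives S ~ Bin(7, 0.5).
Step 4: Two-sided exact p-value = sum of Bin(7,0.5) probabilities at or below the observed probability = 0.453125.
Step 5: alpha = 0.1. fail to reject H0.

n_eff = 7, pos = 2, neg = 5, p = 0.453125, fail to reject H0.


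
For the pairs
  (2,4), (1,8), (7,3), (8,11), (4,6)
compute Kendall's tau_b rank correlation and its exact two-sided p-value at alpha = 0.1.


Step 1: Enumerate the 10 unordered pairs (i,j) with i<j and classify each by sign(x_j-x_i) * sign(y_j-y_i).
  (1,2):dx=-1,dy=+4->D; (1,3):dx=+5,dy=-1->D; (1,4):dx=+6,dy=+7->C; (1,5):dx=+2,dy=+2->C
  (2,3):dx=+6,dy=-5->D; (2,4):dx=+7,dy=+3->C; (2,5):dx=+3,dy=-2->D; (3,4):dx=+1,dy=+8->C
  (3,5):dx=-3,dy=+3->D; (4,5):dx=-4,dy=-5->C
Step 2: C = 5, D = 5, total pairs = 10.
Step 3: tau = (C - D)/(n(n-1)/2) = (5 - 5)/10 = 0.000000.
Step 4: Exact two-sided p-value (enumerate n! = 120 permutations of y under H0): p = 1.000000.
Step 5: alpha = 0.1. fail to reject H0.

tau_b = 0.0000 (C=5, D=5), p = 1.000000, fail to reject H0.


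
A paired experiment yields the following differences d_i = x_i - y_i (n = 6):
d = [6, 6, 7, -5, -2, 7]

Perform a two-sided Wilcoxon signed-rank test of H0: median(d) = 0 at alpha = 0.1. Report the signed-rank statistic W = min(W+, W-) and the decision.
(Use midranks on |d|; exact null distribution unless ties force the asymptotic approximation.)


Step 1: Drop any zero differences (none here) and take |d_i|.
|d| = [6, 6, 7, 5, 2, 7]
Step 2: Midrank |d_i| (ties get averaged ranks).
ranks: |6|->3.5, |6|->3.5, |7|->5.5, |5|->2, |2|->1, |7|->5.5
Step 3: Attach original signs; sum ranks with positive sign and with negative sign.
W+ = 3.5 + 3.5 + 5.5 + 5.5 = 18
W- = 2 + 1 = 3
(Check: W+ + W- = 21 should equal n(n+1)/2 = 21.)
Step 4: Test statistic W = min(W+, W-) = 3.
Step 5: Ties in |d|, so use the tie-corrected normal approximation.
        E[W] = n(n+1)/4 = 6*7/4 = 10.5.
        Tie groups: |d|=6 (t=2), |d|=7 (t=2); sum(t^3 - t) = 12.
        Var[W] = n(n+1)(2n+1)/24 - sum(t^3-t)/48 = 546/24 - 12/48 = 22.5.
        z = (W - E[W]) / sqrt(Var[W]) = (3 - 10.5) / 4.7434 = -1.5811.
        Two-sided p = 2*Phi(z) = 0.113846.
Step 6: alpha = 0.1. fail to reject H0.

W+ = 18, W- = 3, W = min = 3, p = 0.113846, fail to reject H0.


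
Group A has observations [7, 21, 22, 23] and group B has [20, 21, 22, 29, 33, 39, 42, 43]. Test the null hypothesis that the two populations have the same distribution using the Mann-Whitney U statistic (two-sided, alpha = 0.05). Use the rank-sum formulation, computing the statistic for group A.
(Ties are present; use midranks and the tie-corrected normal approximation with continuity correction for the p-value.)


Step 1: Combine and sort all 12 observations; assign midranks.
sorted (value, group): (7,X), (20,Y), (21,X), (21,Y), (22,X), (22,Y), (23,X), (29,Y), (33,Y), (39,Y), (42,Y), (43,Y)
ranks: 7->1, 20->2, 21->3.5, 21->3.5, 22->5.5, 22->5.5, 23->7, 29->8, 33->9, 39->10, 42->11, 43->12
Step 2: Rank sum for X: R1 = 1 + 3.5 + 5.5 + 7 = 17.
Step 3: U_X = R1 - n1(n1+1)/2 = 17 - 4*5/2 = 17 - 10 = 7.
       U_Y = n1*n2 - U_X = 32 - 7 = 25.
Step 4: Ties are present, so use the tie-corrected normal approximation (with continuity correction) for the p-value.
Step 5: p-value = 0.147414; compare to alpha = 0.05. fail to reject H0.

U_X = 7, p = 0.147414, fail to reject H0 at alpha = 0.05.


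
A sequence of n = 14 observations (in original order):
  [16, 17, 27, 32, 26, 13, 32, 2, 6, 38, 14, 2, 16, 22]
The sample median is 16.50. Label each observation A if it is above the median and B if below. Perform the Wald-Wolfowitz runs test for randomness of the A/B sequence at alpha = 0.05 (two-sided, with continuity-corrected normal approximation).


Step 1: Compute median = 16.50; label A = above, B = below.
Labels in order: BAAAABABBABBBA  (n_A = 7, n_B = 7)
Step 2: Count runs R = 8.
Step 3: Under H0 (random ordering), E[R] = 2*n_A*n_B/(n_A+n_B) + 1 = 2*7*7/14 + 1 = 8.0000.
        Var[R] = 2*n_A*n_B*(2*n_A*n_B - n_A - n_B) / ((n_A+n_B)^2 * (n_A+n_B-1)) = 8232/2548 = 3.2308.
        SD[R] = 1.7974.
Step 4: R = E[R], so z = 0 with no continuity correction.
Step 5: Two-sided p-value via normal approximation = 2*(1 - Phi(|z|)) = 1.000000.
Step 6: alpha = 0.05. fail to reject H0.

R = 8, z = 0.0000, p = 1.000000, fail to reject H0.


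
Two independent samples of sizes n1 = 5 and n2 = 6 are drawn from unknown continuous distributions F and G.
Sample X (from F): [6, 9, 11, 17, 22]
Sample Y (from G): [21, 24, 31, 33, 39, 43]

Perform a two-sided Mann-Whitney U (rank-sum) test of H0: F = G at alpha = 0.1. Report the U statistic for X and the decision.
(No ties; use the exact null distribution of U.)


Step 1: Combine and sort all 11 observations; assign midranks.
sorted (value, group): (6,X), (9,X), (11,X), (17,X), (21,Y), (22,X), (24,Y), (31,Y), (33,Y), (39,Y), (43,Y)
ranks: 6->1, 9->2, 11->3, 17->4, 21->5, 22->6, 24->7, 31->8, 33->9, 39->10, 43->11
Step 2: Rank sum for X: R1 = 1 + 2 + 3 + 4 + 6 = 16.
Step 3: U_X = R1 - n1(n1+1)/2 = 16 - 5*6/2 = 16 - 15 = 1.
       U_Y = n1*n2 - U_X = 30 - 1 = 29.
Step 4: No ties, so the exact null distribution of U (based on enumerating the C(11,5) = 462 equally likely rank assignments) gives the two-sided p-value.
Step 5: p-value = 0.008658; compare to alpha = 0.1. reject H0.

U_X = 1, p = 0.008658, reject H0 at alpha = 0.1.


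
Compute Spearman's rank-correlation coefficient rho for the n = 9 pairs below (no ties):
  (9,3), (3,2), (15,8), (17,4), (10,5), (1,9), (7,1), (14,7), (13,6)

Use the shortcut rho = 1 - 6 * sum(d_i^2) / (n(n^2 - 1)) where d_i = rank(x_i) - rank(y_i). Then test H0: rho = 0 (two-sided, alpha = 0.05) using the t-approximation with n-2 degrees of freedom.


Step 1: Rank x and y separately (midranks; no ties here).
rank(x): 9->4, 3->2, 15->8, 17->9, 10->5, 1->1, 7->3, 14->7, 13->6
rank(y): 3->3, 2->2, 8->8, 4->4, 5->5, 9->9, 1->1, 7->7, 6->6
Step 2: d_i = R_x(i) - R_y(i); compute d_i^2.
  (4-3)^2=1, (2-2)^2=0, (8-8)^2=0, (9-4)^2=25, (5-5)^2=0, (1-9)^2=64, (3-1)^2=4, (7-7)^2=0, (6-6)^2=0
sum(d^2) = 94.
Step 3: rho = 1 - 6*94 / (9*(9^2 - 1)) = 1 - 564/720 = 0.216667.
Step 4: Under H0, t = rho * sqrt((n-2)/(1-rho^2)) = 0.5872 ~ t(7).
Step 5: Two-sided p-value from the t-distribution with 7 df = 0.575515.
Step 6: alpha = 0.05. fail to reject H0.

rho = 0.2167, p = 0.575515, fail to reject H0 at alpha = 0.05.


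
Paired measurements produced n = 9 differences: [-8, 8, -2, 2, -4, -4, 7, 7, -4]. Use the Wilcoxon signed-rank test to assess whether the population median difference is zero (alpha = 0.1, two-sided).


Step 1: Drop any zero differences (none here) and take |d_i|.
|d| = [8, 8, 2, 2, 4, 4, 7, 7, 4]
Step 2: Midrank |d_i| (ties get averaged ranks).
ranks: |8|->8.5, |8|->8.5, |2|->1.5, |2|->1.5, |4|->4, |4|->4, |7|->6.5, |7|->6.5, |4|->4
Step 3: Attach original signs; sum ranks with positive sign and with negative sign.
W+ = 8.5 + 1.5 + 6.5 + 6.5 = 23
W- = 8.5 + 1.5 + 4 + 4 + 4 = 22
(Check: W+ + W- = 45 should equal n(n+1)/2 = 45.)
Step 4: Test statistic W = min(W+, W-) = 22.
Step 5: Ties in |d|, so use the tie-corrected normal approximation.
        E[W] = n(n+1)/4 = 9*10/4 = 22.5.
        Tie groups: |d|=2 (t=2), |d|=4 (t=3), |d|=7 (t=2), |d|=8 (t=2); sum(t^3 - t) = 42.
        Var[W] = n(n+1)(2n+1)/24 - sum(t^3-t)/48 = 1710/24 - 42/48 = 70.375.
        z = (W - E[W]) / sqrt(Var[W]) = (22 - 22.5) / 8.3890 = -0.0596.
        Two-sided p = 2*Phi(z) = 0.952473.
Step 6: alpha = 0.1. fail to reject H0.

W+ = 23, W- = 22, W = min = 22, p = 0.952473, fail to reject H0.


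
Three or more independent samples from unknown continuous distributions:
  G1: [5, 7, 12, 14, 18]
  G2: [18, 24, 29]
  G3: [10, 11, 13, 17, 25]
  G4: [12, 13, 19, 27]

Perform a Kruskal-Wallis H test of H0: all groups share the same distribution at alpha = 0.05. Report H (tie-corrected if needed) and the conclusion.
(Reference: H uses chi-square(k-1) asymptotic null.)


Step 1: Combine all N = 17 observations and assign midranks.
sorted (value, group, rank): (5,G1,1), (7,G1,2), (10,G3,3), (11,G3,4), (12,G1,5.5), (12,G4,5.5), (13,G3,7.5), (13,G4,7.5), (14,G1,9), (17,G3,10), (18,G1,11.5), (18,G2,11.5), (19,G4,13), (24,G2,14), (25,G3,15), (27,G4,16), (29,G2,17)
Step 2: Sum ranks within each group.
R_1 = 29 (n_1 = 5)
R_2 = 42.5 (n_2 = 3)
R_3 = 39.5 (n_3 = 5)
R_4 = 42 (n_4 = 4)
Step 3: H = 12/(N(N+1)) * sum(R_i^2/n_i) - 3(N+1)
     = 12/(17*18) * (29^2/5 + 42.5^2/3 + 39.5^2/5 + 42^2/4) - 3*18
     = 0.039216 * 1523.33 - 54
     = 5.738562.
Step 4: Ties present; correction factor C = 1 - 18/(17^3 - 17) = 0.996324. Corrected H = 5.738562 / 0.996324 = 5.759738.
Step 5: Under H0, H ~ chi^2(3); p-value = 0.123903.
Step 6: alpha = 0.05. fail to reject H0.

H = 5.7597, df = 3, p = 0.123903, fail to reject H0.


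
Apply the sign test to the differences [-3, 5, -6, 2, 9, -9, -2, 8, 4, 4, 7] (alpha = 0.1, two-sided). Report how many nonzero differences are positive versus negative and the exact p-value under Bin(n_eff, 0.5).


Step 1: Discard zero differences. Original n = 11; n_eff = number of nonzero differences = 11.
Nonzero differences (with sign): -3, +5, -6, +2, +9, -9, -2, +8, +4, +4, +7
Step 2: Count signs: positive = 7, negative = 4.
Step 3: Under H0: P(positive) = 0.5, so the number of positives S ~ Bin(11, 0.5).
Step 4: Two-sided exact p-value = sum of Bin(11,0.5) probabilities at or below the observed probability = 0.548828.
Step 5: alpha = 0.1. fail to reject H0.

n_eff = 11, pos = 7, neg = 4, p = 0.548828, fail to reject H0.


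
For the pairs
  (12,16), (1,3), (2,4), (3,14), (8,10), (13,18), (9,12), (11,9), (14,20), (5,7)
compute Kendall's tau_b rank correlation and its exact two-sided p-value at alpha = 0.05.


Step 1: Enumerate the 45 unordered pairs (i,j) with i<j and classify each by sign(x_j-x_i) * sign(y_j-y_i).
  (1,2):dx=-11,dy=-13->C; (1,3):dx=-10,dy=-12->C; (1,4):dx=-9,dy=-2->C; (1,5):dx=-4,dy=-6->C
  (1,6):dx=+1,dy=+2->C; (1,7):dx=-3,dy=-4->C; (1,8):dx=-1,dy=-7->C; (1,9):dx=+2,dy=+4->C
  (1,10):dx=-7,dy=-9->C; (2,3):dx=+1,dy=+1->C; (2,4):dx=+2,dy=+11->C; (2,5):dx=+7,dy=+7->C
  (2,6):dx=+12,dy=+15->C; (2,7):dx=+8,dy=+9->C; (2,8):dx=+10,dy=+6->C; (2,9):dx=+13,dy=+17->C
  (2,10):dx=+4,dy=+4->C; (3,4):dx=+1,dy=+10->C; (3,5):dx=+6,dy=+6->C; (3,6):dx=+11,dy=+14->C
  (3,7):dx=+7,dy=+8->C; (3,8):dx=+9,dy=+5->C; (3,9):dx=+12,dy=+16->C; (3,10):dx=+3,dy=+3->C
  (4,5):dx=+5,dy=-4->D; (4,6):dx=+10,dy=+4->C; (4,7):dx=+6,dy=-2->D; (4,8):dx=+8,dy=-5->D
  (4,9):dx=+11,dy=+6->C; (4,10):dx=+2,dy=-7->D; (5,6):dx=+5,dy=+8->C; (5,7):dx=+1,dy=+2->C
  (5,8):dx=+3,dy=-1->D; (5,9):dx=+6,dy=+10->C; (5,10):dx=-3,dy=-3->C; (6,7):dx=-4,dy=-6->C
  (6,8):dx=-2,dy=-9->C; (6,9):dx=+1,dy=+2->C; (6,10):dx=-8,dy=-11->C; (7,8):dx=+2,dy=-3->D
  (7,9):dx=+5,dy=+8->C; (7,10):dx=-4,dy=-5->C; (8,9):dx=+3,dy=+11->C; (8,10):dx=-6,dy=-2->C
  (9,10):dx=-9,dy=-13->C
Step 2: C = 39, D = 6, total pairs = 45.
Step 3: tau = (C - D)/(n(n-1)/2) = (39 - 6)/45 = 0.733333.
Step 4: Exact two-sided p-value (enumerate n! = 3628800 permutations of y under H0): p = 0.002213.
Step 5: alpha = 0.05. reject H0.

tau_b = 0.7333 (C=39, D=6), p = 0.002213, reject H0.


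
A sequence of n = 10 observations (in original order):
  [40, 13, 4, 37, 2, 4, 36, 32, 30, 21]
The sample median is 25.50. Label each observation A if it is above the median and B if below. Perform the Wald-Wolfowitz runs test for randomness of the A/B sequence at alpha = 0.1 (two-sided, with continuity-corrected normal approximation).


Step 1: Compute median = 25.50; label A = above, B = below.
Labels in order: ABBABBAAAB  (n_A = 5, n_B = 5)
Step 2: Count runs R = 6.
Step 3: Under H0 (random ordering), E[R] = 2*n_A*n_B/(n_A+n_B) + 1 = 2*5*5/10 + 1 = 6.0000.
        Var[R] = 2*n_A*n_B*(2*n_A*n_B - n_A - n_B) / ((n_A+n_B)^2 * (n_A+n_B-1)) = 2000/900 = 2.2222.
        SD[R] = 1.4907.
Step 4: R = E[R], so z = 0 with no continuity correction.
Step 5: Two-sided p-value via normal approximation = 2*(1 - Phi(|z|)) = 1.000000.
Step 6: alpha = 0.1. fail to reject H0.

R = 6, z = 0.0000, p = 1.000000, fail to reject H0.


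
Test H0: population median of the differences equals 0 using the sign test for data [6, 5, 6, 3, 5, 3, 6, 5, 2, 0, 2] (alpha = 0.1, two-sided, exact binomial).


Step 1: Discard zero differences. Original n = 11; n_eff = number of nonzero differences = 10.
Nonzero differences (with sign): +6, +5, +6, +3, +5, +3, +6, +5, +2, +2
Step 2: Count signs: positive = 10, negative = 0.
Step 3: Under H0: P(positive) = 0.5, so the number of positives S ~ Bin(10, 0.5).
Step 4: Two-sided exact p-value = sum of Bin(10,0.5) probabilities at or below the observed probability = 0.001953.
Step 5: alpha = 0.1. reject H0.

n_eff = 10, pos = 10, neg = 0, p = 0.001953, reject H0.


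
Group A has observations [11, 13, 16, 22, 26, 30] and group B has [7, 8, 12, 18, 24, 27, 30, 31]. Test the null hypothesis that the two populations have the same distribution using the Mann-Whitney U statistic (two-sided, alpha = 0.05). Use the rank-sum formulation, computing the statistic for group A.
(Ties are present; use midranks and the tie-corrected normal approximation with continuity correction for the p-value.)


Step 1: Combine and sort all 14 observations; assign midranks.
sorted (value, group): (7,Y), (8,Y), (11,X), (12,Y), (13,X), (16,X), (18,Y), (22,X), (24,Y), (26,X), (27,Y), (30,X), (30,Y), (31,Y)
ranks: 7->1, 8->2, 11->3, 12->4, 13->5, 16->6, 18->7, 22->8, 24->9, 26->10, 27->11, 30->12.5, 30->12.5, 31->14
Step 2: Rank sum for X: R1 = 3 + 5 + 6 + 8 + 10 + 12.5 = 44.5.
Step 3: U_X = R1 - n1(n1+1)/2 = 44.5 - 6*7/2 = 44.5 - 21 = 23.5.
       U_Y = n1*n2 - U_X = 48 - 23.5 = 24.5.
Step 4: Ties are present, so use the tie-corrected normal approximation (with continuity correction) for the p-value.
Step 5: p-value = 1.000000; compare to alpha = 0.05. fail to reject H0.

U_X = 23.5, p = 1.000000, fail to reject H0 at alpha = 0.05.


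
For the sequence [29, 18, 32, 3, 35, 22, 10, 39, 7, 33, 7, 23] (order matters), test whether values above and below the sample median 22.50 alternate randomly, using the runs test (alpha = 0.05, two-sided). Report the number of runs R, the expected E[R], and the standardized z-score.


Step 1: Compute median = 22.50; label A = above, B = below.
Labels in order: ABABABBABABA  (n_A = 6, n_B = 6)
Step 2: Count runs R = 11.
Step 3: Under H0 (random ordering), E[R] = 2*n_A*n_B/(n_A+n_B) + 1 = 2*6*6/12 + 1 = 7.0000.
        Var[R] = 2*n_A*n_B*(2*n_A*n_B - n_A - n_B) / ((n_A+n_B)^2 * (n_A+n_B-1)) = 4320/1584 = 2.7273.
        SD[R] = 1.6514.
Step 4: Continuity-corrected z = (R - 0.5 - E[R]) / SD[R] = (11 - 0.5 - 7.0000) / 1.6514 = 2.1194.
Step 5: Two-sided p-value via normal approximation = 2*(1 - Phi(|z|)) = 0.034060.
Step 6: alpha = 0.05. reject H0.

R = 11, z = 2.1194, p = 0.034060, reject H0.


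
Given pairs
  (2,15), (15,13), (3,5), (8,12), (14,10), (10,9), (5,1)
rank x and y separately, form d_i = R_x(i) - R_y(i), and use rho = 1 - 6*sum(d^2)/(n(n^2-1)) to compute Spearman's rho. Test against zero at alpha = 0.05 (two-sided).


Step 1: Rank x and y separately (midranks; no ties here).
rank(x): 2->1, 15->7, 3->2, 8->4, 14->6, 10->5, 5->3
rank(y): 15->7, 13->6, 5->2, 12->5, 10->4, 9->3, 1->1
Step 2: d_i = R_x(i) - R_y(i); compute d_i^2.
  (1-7)^2=36, (7-6)^2=1, (2-2)^2=0, (4-5)^2=1, (6-4)^2=4, (5-3)^2=4, (3-1)^2=4
sum(d^2) = 50.
Step 3: rho = 1 - 6*50 / (7*(7^2 - 1)) = 1 - 300/336 = 0.107143.
Step 4: Under H0, t = rho * sqrt((n-2)/(1-rho^2)) = 0.2410 ~ t(5).
Step 5: Two-sided p-value from the t-distribution with 5 df = 0.819151.
Step 6: alpha = 0.05. fail to reject H0.

rho = 0.1071, p = 0.819151, fail to reject H0 at alpha = 0.05.


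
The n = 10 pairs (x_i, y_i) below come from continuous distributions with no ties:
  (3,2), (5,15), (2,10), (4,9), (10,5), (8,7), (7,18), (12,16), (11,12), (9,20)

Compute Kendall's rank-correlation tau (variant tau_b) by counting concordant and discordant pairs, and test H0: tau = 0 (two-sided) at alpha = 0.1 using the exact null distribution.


Step 1: Enumerate the 45 unordered pairs (i,j) with i<j and classify each by sign(x_j-x_i) * sign(y_j-y_i).
  (1,2):dx=+2,dy=+13->C; (1,3):dx=-1,dy=+8->D; (1,4):dx=+1,dy=+7->C; (1,5):dx=+7,dy=+3->C
  (1,6):dx=+5,dy=+5->C; (1,7):dx=+4,dy=+16->C; (1,8):dx=+9,dy=+14->C; (1,9):dx=+8,dy=+10->C
  (1,10):dx=+6,dy=+18->C; (2,3):dx=-3,dy=-5->C; (2,4):dx=-1,dy=-6->C; (2,5):dx=+5,dy=-10->D
  (2,6):dx=+3,dy=-8->D; (2,7):dx=+2,dy=+3->C; (2,8):dx=+7,dy=+1->C; (2,9):dx=+6,dy=-3->D
  (2,10):dx=+4,dy=+5->C; (3,4):dx=+2,dy=-1->D; (3,5):dx=+8,dy=-5->D; (3,6):dx=+6,dy=-3->D
  (3,7):dx=+5,dy=+8->C; (3,8):dx=+10,dy=+6->C; (3,9):dx=+9,dy=+2->C; (3,10):dx=+7,dy=+10->C
  (4,5):dx=+6,dy=-4->D; (4,6):dx=+4,dy=-2->D; (4,7):dx=+3,dy=+9->C; (4,8):dx=+8,dy=+7->C
  (4,9):dx=+7,dy=+3->C; (4,10):dx=+5,dy=+11->C; (5,6):dx=-2,dy=+2->D; (5,7):dx=-3,dy=+13->D
  (5,8):dx=+2,dy=+11->C; (5,9):dx=+1,dy=+7->C; (5,10):dx=-1,dy=+15->D; (6,7):dx=-1,dy=+11->D
  (6,8):dx=+4,dy=+9->C; (6,9):dx=+3,dy=+5->C; (6,10):dx=+1,dy=+13->C; (7,8):dx=+5,dy=-2->D
  (7,9):dx=+4,dy=-6->D; (7,10):dx=+2,dy=+2->C; (8,9):dx=-1,dy=-4->C; (8,10):dx=-3,dy=+4->D
  (9,10):dx=-2,dy=+8->D
Step 2: C = 28, D = 17, total pairs = 45.
Step 3: tau = (C - D)/(n(n-1)/2) = (28 - 17)/45 = 0.244444.
Step 4: Exact two-sided p-value (enumerate n! = 3628800 permutations of y under H0): p = 0.380720.
Step 5: alpha = 0.1. fail to reject H0.

tau_b = 0.2444 (C=28, D=17), p = 0.380720, fail to reject H0.


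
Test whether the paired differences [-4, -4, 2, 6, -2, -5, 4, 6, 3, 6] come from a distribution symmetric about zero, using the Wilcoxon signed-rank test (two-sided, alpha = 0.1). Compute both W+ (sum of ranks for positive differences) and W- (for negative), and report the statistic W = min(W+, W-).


Step 1: Drop any zero differences (none here) and take |d_i|.
|d| = [4, 4, 2, 6, 2, 5, 4, 6, 3, 6]
Step 2: Midrank |d_i| (ties get averaged ranks).
ranks: |4|->5, |4|->5, |2|->1.5, |6|->9, |2|->1.5, |5|->7, |4|->5, |6|->9, |3|->3, |6|->9
Step 3: Attach original signs; sum ranks with positive sign and with negative sign.
W+ = 1.5 + 9 + 5 + 9 + 3 + 9 = 36.5
W- = 5 + 5 + 1.5 + 7 = 18.5
(Check: W+ + W- = 55 should equal n(n+1)/2 = 55.)
Step 4: Test statistic W = min(W+, W-) = 18.5.
Step 5: Ties in |d|, so use the tie-corrected normal approximation.
        E[W] = n(n+1)/4 = 10*11/4 = 27.5.
        Tie groups: |d|=2 (t=2), |d|=4 (t=3), |d|=6 (t=3); sum(t^3 - t) = 54.
        Var[W] = n(n+1)(2n+1)/24 - sum(t^3-t)/48 = 2310/24 - 54/48 = 95.125.
        z = (W - E[W]) / sqrt(Var[W]) = (18.5 - 27.5) / 9.7532 = -0.9228.
        Two-sided p = 2*Phi(z) = 0.356125.
Step 6: alpha = 0.1. fail to reject H0.

W+ = 36.5, W- = 18.5, W = min = 18.5, p = 0.356125, fail to reject H0.


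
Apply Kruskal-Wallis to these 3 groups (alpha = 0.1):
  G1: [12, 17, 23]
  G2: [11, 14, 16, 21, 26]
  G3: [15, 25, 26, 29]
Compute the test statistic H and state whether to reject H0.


Step 1: Combine all N = 12 observations and assign midranks.
sorted (value, group, rank): (11,G2,1), (12,G1,2), (14,G2,3), (15,G3,4), (16,G2,5), (17,G1,6), (21,G2,7), (23,G1,8), (25,G3,9), (26,G2,10.5), (26,G3,10.5), (29,G3,12)
Step 2: Sum ranks within each group.
R_1 = 16 (n_1 = 3)
R_2 = 26.5 (n_2 = 5)
R_3 = 35.5 (n_3 = 4)
Step 3: H = 12/(N(N+1)) * sum(R_i^2/n_i) - 3(N+1)
     = 12/(12*13) * (16^2/3 + 26.5^2/5 + 35.5^2/4) - 3*13
     = 0.076923 * 540.846 - 39
     = 2.603526.
Step 4: Ties present; correction factor C = 1 - 6/(12^3 - 12) = 0.996503. Corrected H = 2.603526 / 0.996503 = 2.612661.
Step 5: Under H0, H ~ chi^2(2); p-value = 0.270812.
Step 6: alpha = 0.1. fail to reject H0.

H = 2.6127, df = 2, p = 0.270812, fail to reject H0.


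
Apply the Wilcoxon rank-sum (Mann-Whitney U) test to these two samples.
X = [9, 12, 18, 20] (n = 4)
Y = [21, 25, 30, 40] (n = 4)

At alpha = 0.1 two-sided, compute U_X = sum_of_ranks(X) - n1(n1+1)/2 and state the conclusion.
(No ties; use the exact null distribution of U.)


Step 1: Combine and sort all 8 observations; assign midranks.
sorted (value, group): (9,X), (12,X), (18,X), (20,X), (21,Y), (25,Y), (30,Y), (40,Y)
ranks: 9->1, 12->2, 18->3, 20->4, 21->5, 25->6, 30->7, 40->8
Step 2: Rank sum for X: R1 = 1 + 2 + 3 + 4 = 10.
Step 3: U_X = R1 - n1(n1+1)/2 = 10 - 4*5/2 = 10 - 10 = 0.
       U_Y = n1*n2 - U_X = 16 - 0 = 16.
Step 4: No ties, so the exact null distribution of U (based on enumerating the C(8,4) = 70 equally likely rank assignments) gives the two-sided p-value.
Step 5: p-value = 0.028571; compare to alpha = 0.1. reject H0.

U_X = 0, p = 0.028571, reject H0 at alpha = 0.1.


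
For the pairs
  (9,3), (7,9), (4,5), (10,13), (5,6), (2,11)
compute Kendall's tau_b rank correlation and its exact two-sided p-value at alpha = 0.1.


Step 1: Enumerate the 15 unordered pairs (i,j) with i<j and classify each by sign(x_j-x_i) * sign(y_j-y_i).
  (1,2):dx=-2,dy=+6->D; (1,3):dx=-5,dy=+2->D; (1,4):dx=+1,dy=+10->C; (1,5):dx=-4,dy=+3->D
  (1,6):dx=-7,dy=+8->D; (2,3):dx=-3,dy=-4->C; (2,4):dx=+3,dy=+4->C; (2,5):dx=-2,dy=-3->C
  (2,6):dx=-5,dy=+2->D; (3,4):dx=+6,dy=+8->C; (3,5):dx=+1,dy=+1->C; (3,6):dx=-2,dy=+6->D
  (4,5):dx=-5,dy=-7->C; (4,6):dx=-8,dy=-2->C; (5,6):dx=-3,dy=+5->D
Step 2: C = 8, D = 7, total pairs = 15.
Step 3: tau = (C - D)/(n(n-1)/2) = (8 - 7)/15 = 0.066667.
Step 4: Exact two-sided p-value (enumerate n! = 720 permutations of y under H0): p = 1.000000.
Step 5: alpha = 0.1. fail to reject H0.

tau_b = 0.0667 (C=8, D=7), p = 1.000000, fail to reject H0.


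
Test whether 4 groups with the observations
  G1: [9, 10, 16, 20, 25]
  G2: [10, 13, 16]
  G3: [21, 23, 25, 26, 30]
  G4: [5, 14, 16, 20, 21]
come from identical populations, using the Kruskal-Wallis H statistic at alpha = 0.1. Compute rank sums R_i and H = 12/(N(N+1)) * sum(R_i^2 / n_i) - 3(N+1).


Step 1: Combine all N = 18 observations and assign midranks.
sorted (value, group, rank): (5,G4,1), (9,G1,2), (10,G1,3.5), (10,G2,3.5), (13,G2,5), (14,G4,6), (16,G1,8), (16,G2,8), (16,G4,8), (20,G1,10.5), (20,G4,10.5), (21,G3,12.5), (21,G4,12.5), (23,G3,14), (25,G1,15.5), (25,G3,15.5), (26,G3,17), (30,G3,18)
Step 2: Sum ranks within each group.
R_1 = 39.5 (n_1 = 5)
R_2 = 16.5 (n_2 = 3)
R_3 = 77 (n_3 = 5)
R_4 = 38 (n_4 = 5)
Step 3: H = 12/(N(N+1)) * sum(R_i^2/n_i) - 3(N+1)
     = 12/(18*19) * (39.5^2/5 + 16.5^2/3 + 77^2/5 + 38^2/5) - 3*19
     = 0.035088 * 1877.4 - 57
     = 8.873684.
Step 4: Ties present; correction factor C = 1 - 48/(18^3 - 18) = 0.991744. Corrected H = 8.873684 / 0.991744 = 8.947555.
Step 5: Under H0, H ~ chi^2(3); p-value = 0.029996.
Step 6: alpha = 0.1. reject H0.

H = 8.9476, df = 3, p = 0.029996, reject H0.


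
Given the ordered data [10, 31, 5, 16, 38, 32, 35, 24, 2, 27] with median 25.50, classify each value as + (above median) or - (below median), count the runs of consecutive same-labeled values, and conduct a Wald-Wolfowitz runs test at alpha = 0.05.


Step 1: Compute median = 25.50; label A = above, B = below.
Labels in order: BABBAAABBA  (n_A = 5, n_B = 5)
Step 2: Count runs R = 6.
Step 3: Under H0 (random ordering), E[R] = 2*n_A*n_B/(n_A+n_B) + 1 = 2*5*5/10 + 1 = 6.0000.
        Var[R] = 2*n_A*n_B*(2*n_A*n_B - n_A - n_B) / ((n_A+n_B)^2 * (n_A+n_B-1)) = 2000/900 = 2.2222.
        SD[R] = 1.4907.
Step 4: R = E[R], so z = 0 with no continuity correction.
Step 5: Two-sided p-value via normal approximation = 2*(1 - Phi(|z|)) = 1.000000.
Step 6: alpha = 0.05. fail to reject H0.

R = 6, z = 0.0000, p = 1.000000, fail to reject H0.


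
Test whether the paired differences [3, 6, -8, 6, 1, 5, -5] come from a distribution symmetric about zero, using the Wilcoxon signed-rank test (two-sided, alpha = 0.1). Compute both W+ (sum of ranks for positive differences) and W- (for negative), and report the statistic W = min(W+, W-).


Step 1: Drop any zero differences (none here) and take |d_i|.
|d| = [3, 6, 8, 6, 1, 5, 5]
Step 2: Midrank |d_i| (ties get averaged ranks).
ranks: |3|->2, |6|->5.5, |8|->7, |6|->5.5, |1|->1, |5|->3.5, |5|->3.5
Step 3: Attach original signs; sum ranks with positive sign and with negative sign.
W+ = 2 + 5.5 + 5.5 + 1 + 3.5 = 17.5
W- = 7 + 3.5 = 10.5
(Check: W+ + W- = 28 should equal n(n+1)/2 = 28.)
Step 4: Test statistic W = min(W+, W-) = 10.5.
Step 5: Ties in |d|, so use the tie-corrected normal approximation.
        E[W] = n(n+1)/4 = 7*8/4 = 14.
        Tie groups: |d|=5 (t=2), |d|=6 (t=2); sum(t^3 - t) = 12.
        Var[W] = n(n+1)(2n+1)/24 - sum(t^3-t)/48 = 840/24 - 12/48 = 34.75.
        z = (W - E[W]) / sqrt(Var[W]) = (10.5 - 14) / 5.8949 = -0.5937.
        Two-sided p = 2*Phi(z) = 0.552691.
Step 6: alpha = 0.1. fail to reject H0.

W+ = 17.5, W- = 10.5, W = min = 10.5, p = 0.552691, fail to reject H0.
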